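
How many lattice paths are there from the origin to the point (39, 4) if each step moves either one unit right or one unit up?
Number of paths = 123410

A monotone lattice path from (0, 0) to (39, 4) consists of 39 east steps and 4 north steps in some order, so it is determined by which 39 of the 43 steps are east. The count is C(43, 39) = 123410.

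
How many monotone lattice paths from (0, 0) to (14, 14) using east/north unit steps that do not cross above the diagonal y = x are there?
C_14 = 2674440

These NE paths below the diagonal are counted by the Catalan number C_n = (1/(n + 1)) · C(2n, n). For n = 14: C_14 = (1/15) · C(28, 14) = 40116600/15 = 2674440.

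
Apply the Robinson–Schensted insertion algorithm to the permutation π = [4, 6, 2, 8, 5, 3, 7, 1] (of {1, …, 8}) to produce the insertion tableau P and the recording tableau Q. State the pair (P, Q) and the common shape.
P = [1, 3, 7] / [2, 5, 8] / [4] / [6];  Q = [1, 2, 4] / [3, 5, 7] / [6] / [8];  common shape = (3, 3, 1, 1)

Row-insert the values π_1, π_2, … into P one at a time, bumping the leftmost entry strictly greater than the inserted value down to the next row. The recording tableau Q records, in position (i, j), the step at which that cell was added to P.
  Insert 4 (step 1): P = [4];  Q = [1]
  Insert 6 (step 2): P = [4, 6];  Q = [1, 2]
  Insert 2 (step 3): P = [2, 6] / [4];  Q = [1, 2] / [3]
  Insert 8 (step 4): P = [2, 6, 8] / [4];  Q = [1, 2, 4] / [3]
  Insert 5 (step 5): P = [2, 5, 8] / [4, 6];  Q = [1, 2, 4] / [3, 5]
  Insert 3 (step 6): P = [2, 3, 8] / [4, 5] / [6];  Q = [1, 2, 4] / [3, 5] / [6]
  Insert 7 (step 7): P = [2, 3, 7] / [4, 5, 8] / [6];  Q = [1, 2, 4] / [3, 5, 7] / [6]
  Insert 1 (step 8): P = [1, 3, 7] / [2, 5, 8] / [4] / [6];  Q = [1, 2, 4] / [3, 5, 7] / [6] / [8]
Final shape: (3, 3, 1, 1).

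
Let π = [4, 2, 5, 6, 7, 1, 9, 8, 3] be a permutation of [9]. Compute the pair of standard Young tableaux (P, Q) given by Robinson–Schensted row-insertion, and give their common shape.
P = [1, 3, 6, 7, 8] / [2, 5] / [4, 9];  Q = [1, 3, 4, 5, 7] / [2, 8] / [6, 9];  common shape = (5, 2, 2)

Row-insert the values π_1, π_2, … into P one at a time, bumping the leftmost entry strictly greater than the inserted value down to the next row. The recording tableau Q records, in position (i, j), the step at which that cell was added to P.
  Insert 4 (step 1): P = [4];  Q = [1]
  Insert 2 (step 2): P = [2] / [4];  Q = [1] / [2]
  Insert 5 (step 3): P = [2, 5] / [4];  Q = [1, 3] / [2]
  Insert 6 (step 4): P = [2, 5, 6] / [4];  Q = [1, 3, 4] / [2]
  Insert 7 (step 5): P = [2, 5, 6, 7] / [4];  Q = [1, 3, 4, 5] / [2]
  Insert 1 (step 6): P = [1, 5, 6, 7] / [2] / [4];  Q = [1, 3, 4, 5] / [2] / [6]
  Insert 9 (step 7): P = [1, 5, 6, 7, 9] / [2] / [4];  Q = [1, 3, 4, 5, 7] / [2] / [6]
  Insert 8 (step 8): P = [1, 5, 6, 7, 8] / [2, 9] / [4];  Q = [1, 3, 4, 5, 7] / [2, 8] / [6]
  Insert 3 (step 9): P = [1, 3, 6, 7, 8] / [2, 5] / [4, 9];  Q = [1, 3, 4, 5, 7] / [2, 8] / [6, 9]
Final shape: (5, 2, 2).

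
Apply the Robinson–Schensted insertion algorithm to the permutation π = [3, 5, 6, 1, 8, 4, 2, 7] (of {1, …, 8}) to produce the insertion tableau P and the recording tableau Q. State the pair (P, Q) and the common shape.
P = [1, 2, 6, 7] / [3, 4, 8] / [5];  Q = [1, 2, 3, 5] / [4, 6, 8] / [7];  common shape = (4, 3, 1)

Row-insert the values π_1, π_2, … into P one at a time, bumping the leftmost entry strictly greater than the inserted value down to the next row. The recording tableau Q records, in position (i, j), the step at which that cell was added to P.
  Insert 3 (step 1): P = [3];  Q = [1]
  Insert 5 (step 2): P = [3, 5];  Q = [1, 2]
  Insert 6 (step 3): P = [3, 5, 6];  Q = [1, 2, 3]
  Insert 1 (step 4): P = [1, 5, 6] / [3];  Q = [1, 2, 3] / [4]
  Insert 8 (step 5): P = [1, 5, 6, 8] / [3];  Q = [1, 2, 3, 5] / [4]
  Insert 4 (step 6): P = [1, 4, 6, 8] / [3, 5];  Q = [1, 2, 3, 5] / [4, 6]
  Insert 2 (step 7): P = [1, 2, 6, 8] / [3, 4] / [5];  Q = [1, 2, 3, 5] / [4, 6] / [7]
  Insert 7 (step 8): P = [1, 2, 6, 7] / [3, 4, 8] / [5];  Q = [1, 2, 3, 5] / [4, 6, 8] / [7]
Final shape: (4, 3, 1).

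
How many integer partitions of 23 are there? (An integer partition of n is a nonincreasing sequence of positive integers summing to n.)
p(23) = 1255

Compute p(n) via the recurrence p(n, m) = p(n, m−1) + p(n−m, m), where p(n, m) counts partitions of n with all parts ≤ m and p(n) = p(n, n). The base cases are p(0, m) = 1 and p(n, 0) = 0 for n > 0. Filling the table yields p(23) = 1255. (Euler's pentagonal recurrence is an alternative.)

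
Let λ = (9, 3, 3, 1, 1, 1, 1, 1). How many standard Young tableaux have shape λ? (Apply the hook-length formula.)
# SYT of shape (9, 3, 3, 1, 1, 1, 1, 1) = 22632610

Hook-length formula: f^λ = n! / Π hook(c), product over all cells c of the Young diagram. For λ = (9, 3, 3, 1, 1, 1, 1, 1), n = 20 boxes. Hook lengths by row (left-to-right, top-to-bottom): [16, 10, 9, 6, 5, 4, 3, 2, 1]; [9, 3, 2]; [8, 2, 1]; [5]; [4]; [3]; [2]; [1]. Product of hooks = 107495424000. So f^λ = 20! / 107495424000 = 2432902008176640000 / 107495424000 = 22632610.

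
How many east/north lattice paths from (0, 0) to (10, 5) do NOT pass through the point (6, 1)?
Number of paths = 2513

Total paths from (0, 0) to (10, 5): C(15, 10) = 3003. Paths through (6, 1): (paths (0, 0) → (6, 1)) × (paths (6, 1) → (10, 5)) = C(7, 6) · C(8, 4) = 7 · 70 = 490. Avoidance count = 3003 − 490 = 2513.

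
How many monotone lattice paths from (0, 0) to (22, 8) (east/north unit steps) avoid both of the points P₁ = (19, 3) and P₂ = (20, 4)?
Number of paths = 5653495

Inclusion–exclusion. Total paths: C(30, 22) = 5852925. Through P₁: C(22, 19)·C(8, 3) = 86240. Through P₂: C(24, 20)·C(6, 2) = 159390. Since P₁ is strictly southwest of P₂, a monotone path through both must visit P₁ then P₂; paths through both = C(22, 19)·C(2, 1)·C(6, 2) = 46200. Avoid both = 5852925 − 86240 − 159390 + 46200 = 5653495.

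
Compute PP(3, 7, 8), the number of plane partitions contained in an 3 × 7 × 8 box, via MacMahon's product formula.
PP(3, 7, 8) = 4971151900

Evaluate the triple product over i = 1..3, j = 1..7, k = 1..8. The factors are (2/1) · (3/2) · (4/3) · (5/4) · (6/5) · (7/6) · (8/7) · (9/8) · … (168 factors total). The numerators and denominators telescope so the product is an integer; carrying out the multiplication exactly gives PP(3, 7, 8) = 4971151900.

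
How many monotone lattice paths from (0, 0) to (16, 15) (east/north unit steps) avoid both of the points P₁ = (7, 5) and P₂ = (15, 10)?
Number of paths = 213880083

Inclusion–exclusion. Total paths: C(31, 16) = 300540195. Through P₁: C(12, 7)·C(19, 9) = 73163376. Through P₂: C(25, 15)·C(6, 1) = 19612560. Since P₁ is strictly southwest of P₂, a monotone path through both must visit P₁ then P₂; paths through both = C(12, 7)·C(13, 8)·C(6, 1) = 6115824. Avoid both = 300540195 − 73163376 − 19612560 + 6115824 = 213880083.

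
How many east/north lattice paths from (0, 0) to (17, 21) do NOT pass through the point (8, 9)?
Number of paths = 21635705080

Total paths from (0, 0) to (17, 21): C(38, 17) = 28781143380. Paths through (8, 9): (paths (0, 0) → (8, 9)) × (paths (8, 9) → (17, 21)) = C(17, 8) · C(21, 9) = 24310 · 293930 = 7145438300. Avoidance count = 28781143380 − 7145438300 = 21635705080.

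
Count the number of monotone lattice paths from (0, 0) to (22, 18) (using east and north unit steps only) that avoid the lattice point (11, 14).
Number of paths = 107295910800

Total paths from (0, 0) to (22, 18): C(40, 22) = 113380261800. Paths through (11, 14): (paths (0, 0) → (11, 14)) × (paths (11, 14) → (22, 18)) = C(25, 11) · C(15, 11) = 4457400 · 1365 = 6084351000. Avoidance count = 113380261800 − 6084351000 = 107295910800.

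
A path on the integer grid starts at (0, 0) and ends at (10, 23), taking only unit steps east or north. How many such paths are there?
Number of paths = 92561040

A monotone lattice path from (0, 0) to (10, 23) consists of 10 east steps and 23 north steps in some order, so it is determined by which 10 of the 33 steps are east. The count is C(33, 10) = 92561040.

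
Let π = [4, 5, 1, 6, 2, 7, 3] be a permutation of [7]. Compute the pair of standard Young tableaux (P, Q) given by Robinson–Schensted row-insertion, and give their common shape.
P = [1, 2, 3, 7] / [4, 5, 6];  Q = [1, 2, 4, 6] / [3, 5, 7];  common shape = (4, 3)

Row-insert the values π_1, π_2, … into P one at a time, bumping the leftmost entry strictly greater than the inserted value down to the next row. The recording tableau Q records, in position (i, j), the step at which that cell was added to P.
  Insert 4 (step 1): P = [4];  Q = [1]
  Insert 5 (step 2): P = [4, 5];  Q = [1, 2]
  Insert 1 (step 3): P = [1, 5] / [4];  Q = [1, 2] / [3]
  Insert 6 (step 4): P = [1, 5, 6] / [4];  Q = [1, 2, 4] / [3]
  Insert 2 (step 5): P = [1, 2, 6] / [4, 5];  Q = [1, 2, 4] / [3, 5]
  Insert 7 (step 6): P = [1, 2, 6, 7] / [4, 5];  Q = [1, 2, 4, 6] / [3, 5]
  Insert 3 (step 7): P = [1, 2, 3, 7] / [4, 5, 6];  Q = [1, 2, 4, 6] / [3, 5, 7]
Final shape: (4, 3).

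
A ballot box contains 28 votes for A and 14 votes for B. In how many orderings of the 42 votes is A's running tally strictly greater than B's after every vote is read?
Strict-lead orderings = 17620076360

Total orderings of the 42 votes with 28 for A: C(42, 28) = 52860229080. By the Bertrand ballot formula (Cycle Lemma / reflection principle), the number of orderings in which A is strictly ahead of B throughout is (p − q)/(p + q) · C(p + q, p) = (28 − 14)/(28 + 14) · 52860229080 = 17620076360.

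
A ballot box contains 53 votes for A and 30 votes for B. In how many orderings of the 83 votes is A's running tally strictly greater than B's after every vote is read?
Strict-lead orderings = 9642065847757738650288

Total orderings of the 83 votes with 53 for A: C(83, 53) = 34795281102777926433648. By the Bertrand ballot formula (Cycle Lemma / reflection principle), the number of orderings in which A is strictly ahead of B throughout is (p − q)/(p + q) · C(p + q, p) = (53 − 30)/(53 + 30) · 34795281102777926433648 = 9642065847757738650288.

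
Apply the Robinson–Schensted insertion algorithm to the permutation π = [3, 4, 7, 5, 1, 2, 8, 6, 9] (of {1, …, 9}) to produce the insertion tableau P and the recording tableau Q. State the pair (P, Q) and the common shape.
P = [1, 2, 5, 6, 9] / [3, 4, 8] / [7];  Q = [1, 2, 3, 7, 9] / [4, 6, 8] / [5];  common shape = (5, 3, 1)

Row-insert the values π_1, π_2, … into P one at a time, bumping the leftmost entry strictly greater than the inserted value down to the next row. The recording tableau Q records, in position (i, j), the step at which that cell was added to P.
  Insert 3 (step 1): P = [3];  Q = [1]
  Insert 4 (step 2): P = [3, 4];  Q = [1, 2]
  Insert 7 (step 3): P = [3, 4, 7];  Q = [1, 2, 3]
  Insert 5 (step 4): P = [3, 4, 5] / [7];  Q = [1, 2, 3] / [4]
  Insert 1 (step 5): P = [1, 4, 5] / [3] / [7];  Q = [1, 2, 3] / [4] / [5]
  Insert 2 (step 6): P = [1, 2, 5] / [3, 4] / [7];  Q = [1, 2, 3] / [4, 6] / [5]
  Insert 8 (step 7): P = [1, 2, 5, 8] / [3, 4] / [7];  Q = [1, 2, 3, 7] / [4, 6] / [5]
  Insert 6 (step 8): P = [1, 2, 5, 6] / [3, 4, 8] / [7];  Q = [1, 2, 3, 7] / [4, 6, 8] / [5]
  Insert 9 (step 9): P = [1, 2, 5, 6, 9] / [3, 4, 8] / [7];  Q = [1, 2, 3, 7, 9] / [4, 6, 8] / [5]
Final shape: (5, 3, 1).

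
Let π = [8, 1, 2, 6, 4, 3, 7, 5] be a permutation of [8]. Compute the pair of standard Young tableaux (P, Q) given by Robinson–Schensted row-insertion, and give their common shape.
P = [1, 2, 3, 5] / [4, 7] / [6] / [8];  Q = [1, 3, 4, 7] / [2, 8] / [5] / [6];  common shape = (4, 2, 1, 1)

Row-insert the values π_1, π_2, … into P one at a time, bumping the leftmost entry strictly greater than the inserted value down to the next row. The recording tableau Q records, in position (i, j), the step at which that cell was added to P.
  Insert 8 (step 1): P = [8];  Q = [1]
  Insert 1 (step 2): P = [1] / [8];  Q = [1] / [2]
  Insert 2 (step 3): P = [1, 2] / [8];  Q = [1, 3] / [2]
  Insert 6 (step 4): P = [1, 2, 6] / [8];  Q = [1, 3, 4] / [2]
  Insert 4 (step 5): P = [1, 2, 4] / [6] / [8];  Q = [1, 3, 4] / [2] / [5]
  Insert 3 (step 6): P = [1, 2, 3] / [4] / [6] / [8];  Q = [1, 3, 4] / [2] / [5] / [6]
  Insert 7 (step 7): P = [1, 2, 3, 7] / [4] / [6] / [8];  Q = [1, 3, 4, 7] / [2] / [5] / [6]
  Insert 5 (step 8): P = [1, 2, 3, 5] / [4, 7] / [6] / [8];  Q = [1, 3, 4, 7] / [2, 8] / [5] / [6]
Final shape: (4, 2, 1, 1).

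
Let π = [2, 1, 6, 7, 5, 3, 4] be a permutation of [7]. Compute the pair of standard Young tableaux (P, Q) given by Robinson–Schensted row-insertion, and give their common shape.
P = [1, 3, 4] / [2, 5, 7] / [6];  Q = [1, 3, 4] / [2, 5, 7] / [6];  common shape = (3, 3, 1)

Row-insert the values π_1, π_2, … into P one at a time, bumping the leftmost entry strictly greater than the inserted value down to the next row. The recording tableau Q records, in position (i, j), the step at which that cell was added to P.
  Insert 2 (step 1): P = [2];  Q = [1]
  Insert 1 (step 2): P = [1] / [2];  Q = [1] / [2]
  Insert 6 (step 3): P = [1, 6] / [2];  Q = [1, 3] / [2]
  Insert 7 (step 4): P = [1, 6, 7] / [2];  Q = [1, 3, 4] / [2]
  Insert 5 (step 5): P = [1, 5, 7] / [2, 6];  Q = [1, 3, 4] / [2, 5]
  Insert 3 (step 6): P = [1, 3, 7] / [2, 5] / [6];  Q = [1, 3, 4] / [2, 5] / [6]
  Insert 4 (step 7): P = [1, 3, 4] / [2, 5, 7] / [6];  Q = [1, 3, 4] / [2, 5, 7] / [6]
Final shape: (3, 3, 1).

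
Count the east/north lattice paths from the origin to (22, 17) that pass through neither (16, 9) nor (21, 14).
Number of paths = 37665545085

Inclusion–exclusion. Total paths: C(39, 22) = 51021117810. Through P₁: C(25, 16)·C(14, 6) = 6135053925. Through P₂: C(35, 21)·C(4, 1) = 9279837600. Since P₁ is strictly southwest of P₂, a monotone path through both must visit P₁ then P₂; paths through both = C(25, 16)·C(10, 5)·C(4, 1) = 2059318800. Avoid both = 51021117810 − 6135053925 − 9279837600 + 2059318800 = 37665545085.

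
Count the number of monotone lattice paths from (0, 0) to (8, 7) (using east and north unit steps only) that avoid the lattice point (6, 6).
Number of paths = 3663

Total paths from (0, 0) to (8, 7): C(15, 8) = 6435. Paths through (6, 6): (paths (0, 0) → (6, 6)) × (paths (6, 6) → (8, 7)) = C(12, 6) · C(3, 2) = 924 · 3 = 2772. Avoidance count = 6435 − 2772 = 3663.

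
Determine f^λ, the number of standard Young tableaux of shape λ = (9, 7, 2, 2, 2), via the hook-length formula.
# SYT of shape (9, 7, 2, 2, 2) = 344712060

Hook-length formula: f^λ = n! / Π hook(c), product over all cells c of the Young diagram. For λ = (9, 7, 2, 2, 2), n = 22 boxes. Hook lengths by row (left-to-right, top-to-bottom): [13, 12, 8, 7, 6, 5, 4, 2, 1]; [10, 9, 5, 4, 3, 2, 1]; [4, 3]; [3, 2]; [2, 1]. Product of hooks = 3260694528000. So f^λ = 22! / 3260694528000 = 1124000727777607680000 / 3260694528000 = 344712060.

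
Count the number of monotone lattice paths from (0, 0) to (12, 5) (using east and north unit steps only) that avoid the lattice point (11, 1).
Number of paths = 6128

Total paths from (0, 0) to (12, 5): C(17, 12) = 6188. Paths through (11, 1): (paths (0, 0) → (11, 1)) × (paths (11, 1) → (12, 5)) = C(12, 11) · C(5, 1) = 12 · 5 = 60. Avoidance count = 6188 − 60 = 6128.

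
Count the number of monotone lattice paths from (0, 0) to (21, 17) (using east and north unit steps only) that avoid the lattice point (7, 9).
Number of paths = 25122974580

Total paths from (0, 0) to (21, 17): C(38, 21) = 28781143380. Paths through (7, 9): (paths (0, 0) → (7, 9)) × (paths (7, 9) → (21, 17)) = C(16, 7) · C(22, 14) = 11440 · 319770 = 3658168800. Avoidance count = 28781143380 − 3658168800 = 25122974580.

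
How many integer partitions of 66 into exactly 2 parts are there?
p(66, 2 parts) = 33

Partitions of n into exactly k parts are in bijection with partitions of n − k into at most k parts (subtract 1 from each part). So p(66, exactly 2) = p(64, parts ≤ 2). Computing via the recurrence p(m, j) = p(m, j−1) + p(m−j, j) gives 33.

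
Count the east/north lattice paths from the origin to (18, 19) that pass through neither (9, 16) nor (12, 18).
Number of paths = 16760733075

Inclusion–exclusion. Total paths: C(37, 18) = 17672631900. Through P₁: C(25, 9)·C(12, 9) = 449454500. Through P₂: C(30, 12)·C(7, 6) = 605452575. Since P₁ is strictly southwest of P₂, a monotone path through both must visit P₁ then P₂; paths through both = C(25, 9)·C(5, 3)·C(7, 6) = 143008250. Avoid both = 17672631900 − 449454500 − 605452575 + 143008250 = 16760733075.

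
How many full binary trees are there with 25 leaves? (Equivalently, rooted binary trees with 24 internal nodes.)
C_24 = 1289904147324

These full binary trees are counted by the Catalan number C_n = (1/(n + 1)) · C(2n, n). For n = 24: C_24 = (1/25) · C(48, 24) = 32247603683100/25 = 1289904147324.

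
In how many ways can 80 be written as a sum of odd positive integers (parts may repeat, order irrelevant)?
p_odd(80) = 77312

Enumerate partitions using only odd parts via the recurrence o(n, m) = o(n, m−2) + o(n−m, m) over odd m, starting from the largest odd part ≤ n. This gives p_odd(80) = 77312. (Euler's theorem: equals the count of distinct-part partitions.)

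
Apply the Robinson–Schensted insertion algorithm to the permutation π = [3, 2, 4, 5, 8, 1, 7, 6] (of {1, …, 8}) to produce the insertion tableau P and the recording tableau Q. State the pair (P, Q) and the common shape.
P = [1, 4, 5, 6] / [2, 7] / [3, 8];  Q = [1, 3, 4, 5] / [2, 7] / [6, 8];  common shape = (4, 2, 2)

Row-insert the values π_1, π_2, … into P one at a time, bumping the leftmost entry strictly greater than the inserted value down to the next row. The recording tableau Q records, in position (i, j), the step at which that cell was added to P.
  Insert 3 (step 1): P = [3];  Q = [1]
  Insert 2 (step 2): P = [2] / [3];  Q = [1] / [2]
  Insert 4 (step 3): P = [2, 4] / [3];  Q = [1, 3] / [2]
  Insert 5 (step 4): P = [2, 4, 5] / [3];  Q = [1, 3, 4] / [2]
  Insert 8 (step 5): P = [2, 4, 5, 8] / [3];  Q = [1, 3, 4, 5] / [2]
  Insert 1 (step 6): P = [1, 4, 5, 8] / [2] / [3];  Q = [1, 3, 4, 5] / [2] / [6]
  Insert 7 (step 7): P = [1, 4, 5, 7] / [2, 8] / [3];  Q = [1, 3, 4, 5] / [2, 7] / [6]
  Insert 6 (step 8): P = [1, 4, 5, 6] / [2, 7] / [3, 8];  Q = [1, 3, 4, 5] / [2, 7] / [6, 8]
Final shape: (4, 2, 2).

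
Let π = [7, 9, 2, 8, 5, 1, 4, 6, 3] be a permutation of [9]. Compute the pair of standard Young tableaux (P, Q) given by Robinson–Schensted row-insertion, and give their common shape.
P = [1, 3, 6] / [2, 4] / [5, 8] / [7] / [9];  Q = [1, 2, 8] / [3, 4] / [5, 7] / [6] / [9];  common shape = (3, 2, 2, 1, 1)

Row-insert the values π_1, π_2, … into P one at a time, bumping the leftmost entry strictly greater than the inserted value down to the next row. The recording tableau Q records, in position (i, j), the step at which that cell was added to P.
  Insert 7 (step 1): P = [7];  Q = [1]
  Insert 9 (step 2): P = [7, 9];  Q = [1, 2]
  Insert 2 (step 3): P = [2, 9] / [7];  Q = [1, 2] / [3]
  Insert 8 (step 4): P = [2, 8] / [7, 9];  Q = [1, 2] / [3, 4]
  Insert 5 (step 5): P = [2, 5] / [7, 8] / [9];  Q = [1, 2] / [3, 4] / [5]
  Insert 1 (step 6): P = [1, 5] / [2, 8] / [7] / [9];  Q = [1, 2] / [3, 4] / [5] / [6]
  Insert 4 (step 7): P = [1, 4] / [2, 5] / [7, 8] / [9];  Q = [1, 2] / [3, 4] / [5, 7] / [6]
  Insert 6 (step 8): P = [1, 4, 6] / [2, 5] / [7, 8] / [9];  Q = [1, 2, 8] / [3, 4] / [5, 7] / [6]
  Insert 3 (step 9): P = [1, 3, 6] / [2, 4] / [5, 8] / [7] / [9];  Q = [1, 2, 8] / [3, 4] / [5, 7] / [6] / [9]
Final shape: (3, 2, 2, 1, 1).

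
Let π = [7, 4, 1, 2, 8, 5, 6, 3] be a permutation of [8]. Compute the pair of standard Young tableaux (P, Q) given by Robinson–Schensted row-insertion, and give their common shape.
P = [1, 2, 3, 6] / [4, 5] / [7, 8];  Q = [1, 4, 5, 7] / [2, 6] / [3, 8];  common shape = (4, 2, 2)

Row-insert the values π_1, π_2, … into P one at a time, bumping the leftmost entry strictly greater than the inserted value down to the next row. The recording tableau Q records, in position (i, j), the step at which that cell was added to P.
  Insert 7 (step 1): P = [7];  Q = [1]
  Insert 4 (step 2): P = [4] / [7];  Q = [1] / [2]
  Insert 1 (step 3): P = [1] / [4] / [7];  Q = [1] / [2] / [3]
  Insert 2 (step 4): P = [1, 2] / [4] / [7];  Q = [1, 4] / [2] / [3]
  Insert 8 (step 5): P = [1, 2, 8] / [4] / [7];  Q = [1, 4, 5] / [2] / [3]
  Insert 5 (step 6): P = [1, 2, 5] / [4, 8] / [7];  Q = [1, 4, 5] / [2, 6] / [3]
  Insert 6 (step 7): P = [1, 2, 5, 6] / [4, 8] / [7];  Q = [1, 4, 5, 7] / [2, 6] / [3]
  Insert 3 (step 8): P = [1, 2, 3, 6] / [4, 5] / [7, 8];  Q = [1, 4, 5, 7] / [2, 6] / [3, 8]
Final shape: (4, 2, 2).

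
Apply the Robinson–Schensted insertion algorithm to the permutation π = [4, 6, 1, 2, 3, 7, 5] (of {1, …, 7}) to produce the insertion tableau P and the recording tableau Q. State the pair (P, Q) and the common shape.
P = [1, 2, 3, 5] / [4, 6, 7];  Q = [1, 2, 5, 6] / [3, 4, 7];  common shape = (4, 3)

Row-insert the values π_1, π_2, … into P one at a time, bumping the leftmost entry strictly greater than the inserted value down to the next row. The recording tableau Q records, in position (i, j), the step at which that cell was added to P.
  Insert 4 (step 1): P = [4];  Q = [1]
  Insert 6 (step 2): P = [4, 6];  Q = [1, 2]
  Insert 1 (step 3): P = [1, 6] / [4];  Q = [1, 2] / [3]
  Insert 2 (step 4): P = [1, 2] / [4, 6];  Q = [1, 2] / [3, 4]
  Insert 3 (step 5): P = [1, 2, 3] / [4, 6];  Q = [1, 2, 5] / [3, 4]
  Insert 7 (step 6): P = [1, 2, 3, 7] / [4, 6];  Q = [1, 2, 5, 6] / [3, 4]
  Insert 5 (step 7): P = [1, 2, 3, 5] / [4, 6, 7];  Q = [1, 2, 5, 6] / [3, 4, 7]
Final shape: (4, 3).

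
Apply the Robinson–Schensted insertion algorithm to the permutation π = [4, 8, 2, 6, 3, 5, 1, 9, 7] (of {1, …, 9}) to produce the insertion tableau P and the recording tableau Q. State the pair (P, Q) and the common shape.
P = [1, 3, 5, 7] / [2, 6, 9] / [4] / [8];  Q = [1, 2, 6, 8] / [3, 4, 9] / [5] / [7];  common shape = (4, 3, 1, 1)

Row-insert the values π_1, π_2, … into P one at a time, bumping the leftmost entry strictly greater than the inserted value down to the next row. The recording tableau Q records, in position (i, j), the step at which that cell was added to P.
  Insert 4 (step 1): P = [4];  Q = [1]
  Insert 8 (step 2): P = [4, 8];  Q = [1, 2]
  Insert 2 (step 3): P = [2, 8] / [4];  Q = [1, 2] / [3]
  Insert 6 (step 4): P = [2, 6] / [4, 8];  Q = [1, 2] / [3, 4]
  Insert 3 (step 5): P = [2, 3] / [4, 6] / [8];  Q = [1, 2] / [3, 4] / [5]
  Insert 5 (step 6): P = [2, 3, 5] / [4, 6] / [8];  Q = [1, 2, 6] / [3, 4] / [5]
  Insert 1 (step 7): P = [1, 3, 5] / [2, 6] / [4] / [8];  Q = [1, 2, 6] / [3, 4] / [5] / [7]
  Insert 9 (step 8): P = [1, 3, 5, 9] / [2, 6] / [4] / [8];  Q = [1, 2, 6, 8] / [3, 4] / [5] / [7]
  Insert 7 (step 9): P = [1, 3, 5, 7] / [2, 6, 9] / [4] / [8];  Q = [1, 2, 6, 8] / [3, 4, 9] / [5] / [7]
Final shape: (4, 3, 1, 1).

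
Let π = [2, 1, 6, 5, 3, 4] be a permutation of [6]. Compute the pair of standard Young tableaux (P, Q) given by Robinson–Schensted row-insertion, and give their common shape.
P = [1, 3, 4] / [2, 5] / [6];  Q = [1, 3, 6] / [2, 4] / [5];  common shape = (3, 2, 1)

Row-insert the values π_1, π_2, … into P one at a time, bumping the leftmost entry strictly greater than the inserted value down to the next row. The recording tableau Q records, in position (i, j), the step at which that cell was added to P.
  Insert 2 (step 1): P = [2];  Q = [1]
  Insert 1 (step 2): P = [1] / [2];  Q = [1] / [2]
  Insert 6 (step 3): P = [1, 6] / [2];  Q = [1, 3] / [2]
  Insert 5 (step 4): P = [1, 5] / [2, 6];  Q = [1, 3] / [2, 4]
  Insert 3 (step 5): P = [1, 3] / [2, 5] / [6];  Q = [1, 3] / [2, 4] / [5]
  Insert 4 (step 6): P = [1, 3, 4] / [2, 5] / [6];  Q = [1, 3, 6] / [2, 4] / [5]
Final shape: (3, 2, 1).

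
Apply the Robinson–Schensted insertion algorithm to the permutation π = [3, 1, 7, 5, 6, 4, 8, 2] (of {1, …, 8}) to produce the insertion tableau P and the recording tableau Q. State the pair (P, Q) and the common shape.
P = [1, 2, 6, 8] / [3, 4] / [5] / [7];  Q = [1, 3, 5, 7] / [2, 4] / [6] / [8];  common shape = (4, 2, 1, 1)

Row-insert the values π_1, π_2, … into P one at a time, bumping the leftmost entry strictly greater than the inserted value down to the next row. The recording tableau Q records, in position (i, j), the step at which that cell was added to P.
  Insert 3 (step 1): P = [3];  Q = [1]
  Insert 1 (step 2): P = [1] / [3];  Q = [1] / [2]
  Insert 7 (step 3): P = [1, 7] / [3];  Q = [1, 3] / [2]
  Insert 5 (step 4): P = [1, 5] / [3, 7];  Q = [1, 3] / [2, 4]
  Insert 6 (step 5): P = [1, 5, 6] / [3, 7];  Q = [1, 3, 5] / [2, 4]
  Insert 4 (step 6): P = [1, 4, 6] / [3, 5] / [7];  Q = [1, 3, 5] / [2, 4] / [6]
  Insert 8 (step 7): P = [1, 4, 6, 8] / [3, 5] / [7];  Q = [1, 3, 5, 7] / [2, 4] / [6]
  Insert 2 (step 8): P = [1, 2, 6, 8] / [3, 4] / [5] / [7];  Q = [1, 3, 5, 7] / [2, 4] / [6] / [8]
Final shape: (4, 2, 1, 1).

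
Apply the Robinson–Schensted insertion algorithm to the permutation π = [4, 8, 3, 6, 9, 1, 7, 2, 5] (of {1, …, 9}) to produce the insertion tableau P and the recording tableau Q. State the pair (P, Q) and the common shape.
P = [1, 2, 5] / [3, 6, 7] / [4, 8, 9];  Q = [1, 2, 5] / [3, 4, 7] / [6, 8, 9];  common shape = (3, 3, 3)

Row-insert the values π_1, π_2, … into P one at a time, bumping the leftmost entry strictly greater than the inserted value down to the next row. The recording tableau Q records, in position (i, j), the step at which that cell was added to P.
  Insert 4 (step 1): P = [4];  Q = [1]
  Insert 8 (step 2): P = [4, 8];  Q = [1, 2]
  Insert 3 (step 3): P = [3, 8] / [4];  Q = [1, 2] / [3]
  Insert 6 (step 4): P = [3, 6] / [4, 8];  Q = [1, 2] / [3, 4]
  Insert 9 (step 5): P = [3, 6, 9] / [4, 8];  Q = [1, 2, 5] / [3, 4]
  Insert 1 (step 6): P = [1, 6, 9] / [3, 8] / [4];  Q = [1, 2, 5] / [3, 4] / [6]
  Insert 7 (step 7): P = [1, 6, 7] / [3, 8, 9] / [4];  Q = [1, 2, 5] / [3, 4, 7] / [6]
  Insert 2 (step 8): P = [1, 2, 7] / [3, 6, 9] / [4, 8];  Q = [1, 2, 5] / [3, 4, 7] / [6, 8]
  Insert 5 (step 9): P = [1, 2, 5] / [3, 6, 7] / [4, 8, 9];  Q = [1, 2, 5] / [3, 4, 7] / [6, 8, 9]
Final shape: (3, 3, 3).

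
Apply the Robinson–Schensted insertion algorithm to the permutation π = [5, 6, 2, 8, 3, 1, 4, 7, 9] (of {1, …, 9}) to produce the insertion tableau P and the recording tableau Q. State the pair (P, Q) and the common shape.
P = [1, 3, 4, 7, 9] / [2, 6, 8] / [5];  Q = [1, 2, 4, 8, 9] / [3, 5, 7] / [6];  common shape = (5, 3, 1)

Row-insert the values π_1, π_2, … into P one at a time, bumping the leftmost entry strictly greater than the inserted value down to the next row. The recording tableau Q records, in position (i, j), the step at which that cell was added to P.
  Insert 5 (step 1): P = [5];  Q = [1]
  Insert 6 (step 2): P = [5, 6];  Q = [1, 2]
  Insert 2 (step 3): P = [2, 6] / [5];  Q = [1, 2] / [3]
  Insert 8 (step 4): P = [2, 6, 8] / [5];  Q = [1, 2, 4] / [3]
  Insert 3 (step 5): P = [2, 3, 8] / [5, 6];  Q = [1, 2, 4] / [3, 5]
  Insert 1 (step 6): P = [1, 3, 8] / [2, 6] / [5];  Q = [1, 2, 4] / [3, 5] / [6]
  Insert 4 (step 7): P = [1, 3, 4] / [2, 6, 8] / [5];  Q = [1, 2, 4] / [3, 5, 7] / [6]
  Insert 7 (step 8): P = [1, 3, 4, 7] / [2, 6, 8] / [5];  Q = [1, 2, 4, 8] / [3, 5, 7] / [6]
  Insert 9 (step 9): P = [1, 3, 4, 7, 9] / [2, 6, 8] / [5];  Q = [1, 2, 4, 8, 9] / [3, 5, 7] / [6]
Final shape: (5, 3, 1).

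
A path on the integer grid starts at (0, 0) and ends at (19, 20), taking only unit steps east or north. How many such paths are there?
Number of paths = 68923264410

A monotone lattice path from (0, 0) to (19, 20) consists of 19 east steps and 20 north steps in some order, so it is determined by which 19 of the 39 steps are east. The count is C(39, 19) = 68923264410.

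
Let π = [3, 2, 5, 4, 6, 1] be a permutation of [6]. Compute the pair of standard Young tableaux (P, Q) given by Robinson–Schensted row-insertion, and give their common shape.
P = [1, 4, 6] / [2, 5] / [3];  Q = [1, 3, 5] / [2, 4] / [6];  common shape = (3, 2, 1)

Row-insert the values π_1, π_2, … into P one at a time, bumping the leftmost entry strictly greater than the inserted value down to the next row. The recording tableau Q records, in position (i, j), the step at which that cell was added to P.
  Insert 3 (step 1): P = [3];  Q = [1]
  Insert 2 (step 2): P = [2] / [3];  Q = [1] / [2]
  Insert 5 (step 3): P = [2, 5] / [3];  Q = [1, 3] / [2]
  Insert 4 (step 4): P = [2, 4] / [3, 5];  Q = [1, 3] / [2, 4]
  Insert 6 (step 5): P = [2, 4, 6] / [3, 5];  Q = [1, 3, 5] / [2, 4]
  Insert 1 (step 6): P = [1, 4, 6] / [2, 5] / [3];  Q = [1, 3, 5] / [2, 4] / [6]
Final shape: (3, 2, 1).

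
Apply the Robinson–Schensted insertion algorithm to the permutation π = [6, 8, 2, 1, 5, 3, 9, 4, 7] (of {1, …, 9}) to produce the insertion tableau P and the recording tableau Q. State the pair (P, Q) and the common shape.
P = [1, 3, 4, 7] / [2, 5, 9] / [6, 8];  Q = [1, 2, 7, 9] / [3, 5, 8] / [4, 6];  common shape = (4, 3, 2)

Row-insert the values π_1, π_2, … into P one at a time, bumping the leftmost entry strictly greater than the inserted value down to the next row. The recording tableau Q records, in position (i, j), the step at which that cell was added to P.
  Insert 6 (step 1): P = [6];  Q = [1]
  Insert 8 (step 2): P = [6, 8];  Q = [1, 2]
  Insert 2 (step 3): P = [2, 8] / [6];  Q = [1, 2] / [3]
  Insert 1 (step 4): P = [1, 8] / [2] / [6];  Q = [1, 2] / [3] / [4]
  Insert 5 (step 5): P = [1, 5] / [2, 8] / [6];  Q = [1, 2] / [3, 5] / [4]
  Insert 3 (step 6): P = [1, 3] / [2, 5] / [6, 8];  Q = [1, 2] / [3, 5] / [4, 6]
  Insert 9 (step 7): P = [1, 3, 9] / [2, 5] / [6, 8];  Q = [1, 2, 7] / [3, 5] / [4, 6]
  Insert 4 (step 8): P = [1, 3, 4] / [2, 5, 9] / [6, 8];  Q = [1, 2, 7] / [3, 5, 8] / [4, 6]
  Insert 7 (step 9): P = [1, 3, 4, 7] / [2, 5, 9] / [6, 8];  Q = [1, 2, 7, 9] / [3, 5, 8] / [4, 6]
Final shape: (4, 3, 2).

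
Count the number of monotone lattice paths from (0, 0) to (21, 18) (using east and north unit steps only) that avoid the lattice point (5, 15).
Number of paths = 62344120614

Total paths from (0, 0) to (21, 18): C(39, 21) = 62359143990. Paths through (5, 15): (paths (0, 0) → (5, 15)) × (paths (5, 15) → (21, 18)) = C(20, 5) · C(19, 16) = 15504 · 969 = 15023376. Avoidance count = 62359143990 − 15023376 = 62344120614.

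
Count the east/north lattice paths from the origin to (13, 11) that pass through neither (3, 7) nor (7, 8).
Number of paths = 1885884

Inclusion–exclusion. Total paths: C(24, 13) = 2496144. Through P₁: C(10, 3)·C(14, 10) = 120120. Through P₂: C(15, 7)·C(9, 6) = 540540. Since P₁ is strictly southwest of P₂, a monotone path through both must visit P₁ then P₂; paths through both = C(10, 3)·C(5, 4)·C(9, 6) = 50400. Avoid both = 2496144 − 120120 − 540540 + 50400 = 1885884.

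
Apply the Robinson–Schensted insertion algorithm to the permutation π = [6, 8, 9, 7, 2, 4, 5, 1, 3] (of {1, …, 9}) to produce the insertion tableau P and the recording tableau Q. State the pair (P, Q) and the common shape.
P = [1, 3, 5] / [2, 4, 9] / [6, 7] / [8];  Q = [1, 2, 3] / [4, 6, 7] / [5, 9] / [8];  common shape = (3, 3, 2, 1)

Row-insert the values π_1, π_2, … into P one at a time, bumping the leftmost entry strictly greater than the inserted value down to the next row. The recording tableau Q records, in position (i, j), the step at which that cell was added to P.
  Insert 6 (step 1): P = [6];  Q = [1]
  Insert 8 (step 2): P = [6, 8];  Q = [1, 2]
  Insert 9 (step 3): P = [6, 8, 9];  Q = [1, 2, 3]
  Insert 7 (step 4): P = [6, 7, 9] / [8];  Q = [1, 2, 3] / [4]
  Insert 2 (step 5): P = [2, 7, 9] / [6] / [8];  Q = [1, 2, 3] / [4] / [5]
  Insert 4 (step 6): P = [2, 4, 9] / [6, 7] / [8];  Q = [1, 2, 3] / [4, 6] / [5]
  Insert 5 (step 7): P = [2, 4, 5] / [6, 7, 9] / [8];  Q = [1, 2, 3] / [4, 6, 7] / [5]
  Insert 1 (step 8): P = [1, 4, 5] / [2, 7, 9] / [6] / [8];  Q = [1, 2, 3] / [4, 6, 7] / [5] / [8]
  Insert 3 (step 9): P = [1, 3, 5] / [2, 4, 9] / [6, 7] / [8];  Q = [1, 2, 3] / [4, 6, 7] / [5, 9] / [8]
Final shape: (3, 3, 2, 1).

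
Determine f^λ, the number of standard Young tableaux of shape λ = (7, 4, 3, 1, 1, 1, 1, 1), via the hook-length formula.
# SYT of shape (7, 4, 3, 1, 1, 1, 1, 1) = 22447854

Hook-length formula: f^λ = n! / Π hook(c), product over all cells c of the Young diagram. For λ = (7, 4, 3, 1, 1, 1, 1, 1), n = 19 boxes. Hook lengths by row (left-to-right, top-to-bottom): [14, 8, 7, 5, 3, 2, 1]; [10, 4, 3, 1]; [8, 2, 1]; [5]; [4]; [3]; [2]; [1]. Product of hooks = 5419008000. So f^λ = 19! / 5419008000 = 121645100408832000 / 5419008000 = 22447854.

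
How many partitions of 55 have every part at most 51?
p(55, parts ≤ 51) = 451269

Use the recurrence p(n, m) = p(n, m−1) + p(n−m, m): either the largest part is < m (count p(n, m−1)) or the largest part is exactly m (remove one copy of m, count p(n−m, m)). With p(0, ·) = 1 this gives p(55, parts ≤ 51) = 451269. (By conjugating Young diagrams, this also counts partitions of 55 into at most 51 parts.)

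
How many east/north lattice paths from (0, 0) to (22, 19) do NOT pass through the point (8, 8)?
Number of paths = 187295932200

Total paths from (0, 0) to (22, 19): C(41, 22) = 244662670200. Paths through (8, 8): (paths (0, 0) → (8, 8)) × (paths (8, 8) → (22, 19)) = C(16, 8) · C(25, 14) = 12870 · 4457400 = 57366738000. Avoidance count = 244662670200 − 57366738000 = 187295932200.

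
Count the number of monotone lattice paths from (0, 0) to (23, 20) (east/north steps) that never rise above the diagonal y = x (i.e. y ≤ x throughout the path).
Number of paths = 160094486370

By the reflection principle (André's argument), the number of monotone paths to (23, 20) with n ≤ m that never go above y = x is C(43, 23) − C(43, 24) = 960566918220 − 800472431850 = 160094486370.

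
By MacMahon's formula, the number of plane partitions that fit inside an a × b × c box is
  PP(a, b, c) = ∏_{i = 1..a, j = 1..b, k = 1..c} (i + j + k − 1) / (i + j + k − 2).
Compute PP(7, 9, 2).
PP(7, 9, 2) = 27810640

Evaluate the triple product over i = 1..7, j = 1..9, k = 1..2. The factors are (2/1) · (3/2) · (3/2) · (4/3) · (4/3) · (5/4) · (5/4) · (6/5) · … (126 factors total). The numerators and denominators telescope so the product is an integer; carrying out the multiplication exactly gives PP(7, 9, 2) = 27810640.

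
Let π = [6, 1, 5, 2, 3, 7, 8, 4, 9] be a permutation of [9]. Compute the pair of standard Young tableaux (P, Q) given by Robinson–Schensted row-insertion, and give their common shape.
P = [1, 2, 3, 4, 8, 9] / [5, 7] / [6];  Q = [1, 3, 5, 6, 7, 9] / [2, 8] / [4];  common shape = (6, 2, 1)

Row-insert the values π_1, π_2, … into P one at a time, bumping the leftmost entry strictly greater than the inserted value down to the next row. The recording tableau Q records, in position (i, j), the step at which that cell was added to P.
  Insert 6 (step 1): P = [6];  Q = [1]
  Insert 1 (step 2): P = [1] / [6];  Q = [1] / [2]
  Insert 5 (step 3): P = [1, 5] / [6];  Q = [1, 3] / [2]
  Insert 2 (step 4): P = [1, 2] / [5] / [6];  Q = [1, 3] / [2] / [4]
  Insert 3 (step 5): P = [1, 2, 3] / [5] / [6];  Q = [1, 3, 5] / [2] / [4]
  Insert 7 (step 6): P = [1, 2, 3, 7] / [5] / [6];  Q = [1, 3, 5, 6] / [2] / [4]
  Insert 8 (step 7): P = [1, 2, 3, 7, 8] / [5] / [6];  Q = [1, 3, 5, 6, 7] / [2] / [4]
  Insert 4 (step 8): P = [1, 2, 3, 4, 8] / [5, 7] / [6];  Q = [1, 3, 5, 6, 7] / [2, 8] / [4]
  Insert 9 (step 9): P = [1, 2, 3, 4, 8, 9] / [5, 7] / [6];  Q = [1, 3, 5, 6, 7, 9] / [2, 8] / [4]
Final shape: (6, 2, 1).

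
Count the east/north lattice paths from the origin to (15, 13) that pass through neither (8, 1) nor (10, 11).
Number of paths = 29594106

Inclusion–exclusion. Total paths: C(28, 15) = 37442160. Through P₁: C(9, 8)·C(19, 7) = 453492. Through P₂: C(21, 10)·C(7, 5) = 7407036. Since P₁ is strictly southwest of P₂, a monotone path through both must visit P₁ then P₂; paths through both = C(9, 8)·C(12, 2)·C(7, 5) = 12474. Avoid both = 37442160 − 453492 − 7407036 + 12474 = 29594106.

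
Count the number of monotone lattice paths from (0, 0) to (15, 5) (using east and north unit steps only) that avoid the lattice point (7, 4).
Number of paths = 12534

Total paths from (0, 0) to (15, 5): C(20, 15) = 15504. Paths through (7, 4): (paths (0, 0) → (7, 4)) × (paths (7, 4) → (15, 5)) = C(11, 7) · C(9, 8) = 330 · 9 = 2970. Avoidance count = 15504 − 2970 = 12534.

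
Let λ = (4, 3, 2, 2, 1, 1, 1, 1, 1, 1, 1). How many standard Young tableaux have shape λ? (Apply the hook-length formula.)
# SYT of shape (4, 3, 2, 2, 1, 1, 1, 1, 1, 1, 1) = 583440

Hook-length formula: f^λ = n! / Π hook(c), product over all cells c of the Young diagram. For λ = (4, 3, 2, 2, 1, 1, 1, 1, 1, 1, 1), n = 18 boxes. Hook lengths by row (left-to-right, top-to-bottom): [14, 6, 3, 1]; [12, 4, 1]; [10, 2]; [9, 1]; [7]; [6]; [5]; [4]; [3]; [2]; [1]. Product of hooks = 10973491200. So f^λ = 18! / 10973491200 = 6402373705728000 / 10973491200 = 583440.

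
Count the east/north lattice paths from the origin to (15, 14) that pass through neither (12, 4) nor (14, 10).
Number of paths = 67486760

Inclusion–exclusion. Total paths: C(29, 15) = 77558760. Through P₁: C(16, 12)·C(13, 3) = 520520. Through P₂: C(24, 14)·C(5, 1) = 9806280. Since P₁ is strictly southwest of P₂, a monotone path through both must visit P₁ then P₂; paths through both = C(16, 12)·C(8, 2)·C(5, 1) = 254800. Avoid both = 77558760 − 520520 − 9806280 + 254800 = 67486760.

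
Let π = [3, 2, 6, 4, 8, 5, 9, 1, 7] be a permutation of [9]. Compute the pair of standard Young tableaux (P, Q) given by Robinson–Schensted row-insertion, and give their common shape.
P = [1, 4, 5, 7] / [2, 6, 8, 9] / [3];  Q = [1, 3, 5, 7] / [2, 4, 6, 9] / [8];  common shape = (4, 4, 1)

Row-insert the values π_1, π_2, … into P one at a time, bumping the leftmost entry strictly greater than the inserted value down to the next row. The recording tableau Q records, in position (i, j), the step at which that cell was added to P.
  Insert 3 (step 1): P = [3];  Q = [1]
  Insert 2 (step 2): P = [2] / [3];  Q = [1] / [2]
  Insert 6 (step 3): P = [2, 6] / [3];  Q = [1, 3] / [2]
  Insert 4 (step 4): P = [2, 4] / [3, 6];  Q = [1, 3] / [2, 4]
  Insert 8 (step 5): P = [2, 4, 8] / [3, 6];  Q = [1, 3, 5] / [2, 4]
  Insert 5 (step 6): P = [2, 4, 5] / [3, 6, 8];  Q = [1, 3, 5] / [2, 4, 6]
  Insert 9 (step 7): P = [2, 4, 5, 9] / [3, 6, 8];  Q = [1, 3, 5, 7] / [2, 4, 6]
  Insert 1 (step 8): P = [1, 4, 5, 9] / [2, 6, 8] / [3];  Q = [1, 3, 5, 7] / [2, 4, 6] / [8]
  Insert 7 (step 9): P = [1, 4, 5, 7] / [2, 6, 8, 9] / [3];  Q = [1, 3, 5, 7] / [2, 4, 6, 9] / [8]
Final shape: (4, 4, 1).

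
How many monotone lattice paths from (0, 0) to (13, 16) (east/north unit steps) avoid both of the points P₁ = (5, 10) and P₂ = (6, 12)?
Number of paths = 55692756

Inclusion–exclusion. Total paths: C(29, 13) = 67863915. Through P₁: C(15, 5)·C(14, 8) = 9018009. Through P₂: C(18, 6)·C(11, 7) = 6126120. Since P₁ is strictly southwest of P₂, a monotone path through both must visit P₁ then P₂; paths through both = C(15, 5)·C(3, 1)·C(11, 7) = 2972970. Avoid both = 67863915 − 9018009 − 6126120 + 2972970 = 55692756.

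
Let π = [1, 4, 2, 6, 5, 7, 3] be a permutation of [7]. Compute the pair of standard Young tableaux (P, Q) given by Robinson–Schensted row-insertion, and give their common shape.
P = [1, 2, 3, 7] / [4, 5] / [6];  Q = [1, 2, 4, 6] / [3, 5] / [7];  common shape = (4, 2, 1)

Row-insert the values π_1, π_2, … into P one at a time, bumping the leftmost entry strictly greater than the inserted value down to the next row. The recording tableau Q records, in position (i, j), the step at which that cell was added to P.
  Insert 1 (step 1): P = [1];  Q = [1]
  Insert 4 (step 2): P = [1, 4];  Q = [1, 2]
  Insert 2 (step 3): P = [1, 2] / [4];  Q = [1, 2] / [3]
  Insert 6 (step 4): P = [1, 2, 6] / [4];  Q = [1, 2, 4] / [3]
  Insert 5 (step 5): P = [1, 2, 5] / [4, 6];  Q = [1, 2, 4] / [3, 5]
  Insert 7 (step 6): P = [1, 2, 5, 7] / [4, 6];  Q = [1, 2, 4, 6] / [3, 5]
  Insert 3 (step 7): P = [1, 2, 3, 7] / [4, 5] / [6];  Q = [1, 2, 4, 6] / [3, 5] / [7]
Final shape: (4, 2, 1).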